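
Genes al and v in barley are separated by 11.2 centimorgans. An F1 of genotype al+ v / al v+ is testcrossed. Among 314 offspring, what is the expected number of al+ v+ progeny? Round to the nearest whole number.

18

A map distance of 11.2 centimorgans corresponds to a recombination frequency of 0.112.
The F1 is al+ v / al v+, so al+ v+ is a recombinant gamete class with expected frequency r/2 = 0.112/2 = 0.0560.
Expected number = 0.0560 × 314 = 17.58 ≈ 18.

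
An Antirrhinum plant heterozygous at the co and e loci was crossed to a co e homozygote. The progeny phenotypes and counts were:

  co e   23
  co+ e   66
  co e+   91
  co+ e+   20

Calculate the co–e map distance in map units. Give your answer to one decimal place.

21.5 map units

The two most frequent classes, co+ e (66) and co e+ (91), are the parental types, so the F1 was co+ e / co e+.
The recombinant classes are co+ e+ and co e: 20 + 23 = 43.
Recombination frequency = 43/200 = 0.2150 ≈ 21.5%, i.e. 21.5 map units.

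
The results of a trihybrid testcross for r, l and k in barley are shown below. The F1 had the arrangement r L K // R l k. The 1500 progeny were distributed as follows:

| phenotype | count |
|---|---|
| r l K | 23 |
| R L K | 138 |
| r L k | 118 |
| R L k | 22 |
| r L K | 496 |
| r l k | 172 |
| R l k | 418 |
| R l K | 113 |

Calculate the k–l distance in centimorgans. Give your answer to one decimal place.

18.4 centimorgans

The two rarest classes, r l K and R L k, are the double crossovers. Comparing them with the parentals, only the l allele has switched, so l is the middle locus and the order is r – l – k.
Crossovers in the l–k interval produce the single-crossover classes r L k and R l K (118 + 113 = 231) plus the double crossovers (45).
RF(l–k) = (231 + 45) / 1500 = 276/1500 = 0.1840 → 18.4 centimorgans.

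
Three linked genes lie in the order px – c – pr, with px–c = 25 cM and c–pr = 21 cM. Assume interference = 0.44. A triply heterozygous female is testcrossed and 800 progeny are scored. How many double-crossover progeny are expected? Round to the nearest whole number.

24

Map distances give recombination frequencies of 0.250 and 0.210 for the two intervals.
With interference 0.44 (so coincidence = 0.56), expected double-crossover frequency = 0.250 × 0.210 × 0.56 = 0.02940.
Expected number = 0.02940 × 800 = 23.52 ≈ 24.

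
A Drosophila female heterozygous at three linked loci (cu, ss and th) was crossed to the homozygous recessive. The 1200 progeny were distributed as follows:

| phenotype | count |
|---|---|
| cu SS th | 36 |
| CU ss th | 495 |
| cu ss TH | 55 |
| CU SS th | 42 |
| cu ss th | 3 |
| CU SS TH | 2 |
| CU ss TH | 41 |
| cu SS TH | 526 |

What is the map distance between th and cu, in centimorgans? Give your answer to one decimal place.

The two most frequent reciprocal classes, cu SS TH and CU ss th, are the parental types, so the F1 was cu SS TH / CU ss th.
The two rarest classes, CU SS TH and cu ss th, are the double crossovers. Comparing them with the parentals, only the cu allele has switched, so cu is the middle locus and the order is th – cu – ss.
Crossovers in the th–cu interval produce the single-crossover classes cu SS th and CU ss TH (36 + 41 = 77) plus the double crossovers (5).
RF(th–cu) = (77 + 5) / 1200 = 82/1200 = 0.0683 → 6.8 centimorgans.

6.8 centimorgans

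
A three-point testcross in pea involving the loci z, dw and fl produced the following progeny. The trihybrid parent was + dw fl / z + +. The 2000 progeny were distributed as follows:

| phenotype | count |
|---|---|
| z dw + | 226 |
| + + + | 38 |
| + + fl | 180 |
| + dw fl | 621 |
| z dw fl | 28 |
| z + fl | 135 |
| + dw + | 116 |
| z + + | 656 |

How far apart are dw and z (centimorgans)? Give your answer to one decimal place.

The two rarest classes, z dw fl and + + +, are the double crossovers. Comparing them with the parentals, only the z allele has switched, so z is the middle locus and the order is fl – z – dw.
Crossovers in the z–dw interval produce the single-crossover classes + + fl and z dw + (180 + 226 = 406) plus the double crossovers (66).
RF(z–dw) = (406 + 66) / 2000 = 472/2000 = 0.2360 → 23.6 centimorgans.

23.6 centimorgans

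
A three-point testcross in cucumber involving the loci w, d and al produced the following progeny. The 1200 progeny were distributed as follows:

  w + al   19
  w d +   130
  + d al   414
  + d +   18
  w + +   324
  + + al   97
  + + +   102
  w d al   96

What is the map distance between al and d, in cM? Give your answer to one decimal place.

The two most frequent reciprocal classes, w + + and + d al, are the parental types, so the F1 was w + + / + d al.
The two rarest classes, w + al and + d +, are the double crossovers. Comparing them with the parentals, only the al allele has switched, so al is the middle locus and the order is w – al – d.
Crossovers in the al–d interval produce the single-crossover classes w d + and + + al (130 + 97 = 227) plus the double crossovers (37).
RF(al–d) = (227 + 37) / 1200 = 264/1200 = 0.2200 → 22.0 cM.

22.0 cM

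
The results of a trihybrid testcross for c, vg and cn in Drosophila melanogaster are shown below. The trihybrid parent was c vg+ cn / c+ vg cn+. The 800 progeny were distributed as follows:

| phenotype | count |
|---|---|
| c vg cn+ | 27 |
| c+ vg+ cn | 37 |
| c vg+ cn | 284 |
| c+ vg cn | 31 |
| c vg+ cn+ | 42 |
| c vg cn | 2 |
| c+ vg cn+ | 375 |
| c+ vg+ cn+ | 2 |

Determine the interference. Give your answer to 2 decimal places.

The two rarest classes, c vg cn and c+ vg+ cn+, are the double crossovers. Comparing them with the parentals, only the vg allele has switched, so vg is the middle locus and the order is c – vg – cn.
c–vg: (64 + 4)/800 = 0.0850; vg–cn: (73 + 4)/800 = 0.0963.
Expected DCO frequency = 0.0850 × 0.0963 ≈ 0.00819; observed = 4/800 ≈ 0.00500.
Coefficient of coincidence = 0.00500/0.00819 ≈ 0.61; interference = 1 − 0.61 = 0.39.

0.39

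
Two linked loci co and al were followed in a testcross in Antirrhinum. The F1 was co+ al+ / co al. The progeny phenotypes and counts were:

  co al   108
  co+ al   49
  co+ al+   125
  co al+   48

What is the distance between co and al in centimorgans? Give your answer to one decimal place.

The recombinant classes are co+ al and co al+: 49 + 48 = 97.
Recombination frequency = 97/330 = 0.2939 ≈ 29.4%, i.e. 29.4 centimorgans.

29.4 centimorgans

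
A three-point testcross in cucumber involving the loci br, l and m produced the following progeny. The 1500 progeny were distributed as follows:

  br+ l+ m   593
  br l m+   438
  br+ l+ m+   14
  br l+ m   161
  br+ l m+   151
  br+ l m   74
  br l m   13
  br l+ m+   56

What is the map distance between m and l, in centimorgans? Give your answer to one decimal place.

The two most frequent reciprocal classes, br+ l+ m and br l m+, are the parental types, so the F1 was br+ l+ m / br l m+.
The two rarest classes, br+ l+ m+ and br l m, are the double crossovers. Comparing them with the parentals, only the m allele has switched, so m is the middle locus and the order is l – m – br.
Crossovers in the l–m interval produce the single-crossover classes br+ l m and br l+ m+ (74 + 56 = 130) plus the double crossovers (27).
RF(l–m) = (130 + 27) / 1500 = 157/1500 = 0.1047 → 10.5 centimorgans.

10.5 centimorgans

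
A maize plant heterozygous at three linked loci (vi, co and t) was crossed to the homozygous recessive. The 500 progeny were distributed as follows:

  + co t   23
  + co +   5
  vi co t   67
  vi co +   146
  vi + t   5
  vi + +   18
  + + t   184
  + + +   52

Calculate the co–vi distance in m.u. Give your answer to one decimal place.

The two most frequent reciprocal classes, vi co + and + + t, are the parental types, so the F1 was vi co + / + + t.
The two rarest classes, + co + and vi + t, are the double crossovers. Comparing them with the parentals, only the vi allele has switched, so vi is the middle locus and the order is t – vi – co.
Crossovers in the vi–co interval produce the single-crossover classes vi + + and + co t (18 + 23 = 41) plus the double crossovers (10).
RF(vi–co) = (41 + 10) / 500 = 51/500 = 0.1020 → 10.2 m.u.

10.2 m.u.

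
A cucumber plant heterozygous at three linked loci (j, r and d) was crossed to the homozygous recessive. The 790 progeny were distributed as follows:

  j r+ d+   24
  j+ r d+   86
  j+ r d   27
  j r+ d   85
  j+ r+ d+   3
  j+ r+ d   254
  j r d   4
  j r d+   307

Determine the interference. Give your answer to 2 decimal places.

The two most frequent reciprocal classes, j r d+ and j+ r+ d, are the parental types, so the F1 was j r d+ / j+ r+ d.
The two rarest classes, j r d and j+ r+ d+, are the double crossovers. Comparing them with the parentals, only the d allele has switched, so d is the middle locus and the order is j – d – r.
j–d: (171 + 7)/790 = 0.2253; d–r: (51 + 7)/790 = 0.0734.
Expected DCO frequency = 0.2253 × 0.0734 ≈ 0.01654; observed = 7/790 ≈ 0.00886.
Coefficient of coincidence = 0.00886/0.01654 ≈ 0.54; interference = 1 − 0.54 = 0.46.

0.46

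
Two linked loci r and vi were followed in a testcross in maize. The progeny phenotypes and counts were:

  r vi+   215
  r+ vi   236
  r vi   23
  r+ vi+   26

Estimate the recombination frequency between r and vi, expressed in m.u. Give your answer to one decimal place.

The two most frequent classes, r+ vi (236) and r vi+ (215), are the parental types, so the F1 was r+ vi / r vi+.
The recombinant classes are r+ vi+ and r vi: 26 + 23 = 49.
Recombination frequency = 49/500 = 0.0980 ≈ 9.8%, i.e. 9.8 m.u.

9.8 m.u.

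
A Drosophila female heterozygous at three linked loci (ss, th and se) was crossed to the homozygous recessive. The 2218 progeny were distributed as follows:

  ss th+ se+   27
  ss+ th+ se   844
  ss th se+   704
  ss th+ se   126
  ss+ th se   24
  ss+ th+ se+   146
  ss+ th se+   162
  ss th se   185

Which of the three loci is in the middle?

th

The two most frequent reciprocal classes, ss+ th+ se and ss th se+, are the parental types, so the F1 was ss+ th+ se / ss th se+.
The two rarest classes, ss+ th se and ss th+ se+, are the double crossovers. Comparing them with the parentals, only the th allele has switched, so th is the middle locus and the order is ss – th – se.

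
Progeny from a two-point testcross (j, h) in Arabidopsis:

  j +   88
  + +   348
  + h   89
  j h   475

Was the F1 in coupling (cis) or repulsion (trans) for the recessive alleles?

cis

The two most frequent classes are + + (348) and j h (475); these are the parental (non-recombinant) types.
So the F1 carried + + on one chromosome and j h on the other — the recessive alleles are on the same chromosome (cis / coupling).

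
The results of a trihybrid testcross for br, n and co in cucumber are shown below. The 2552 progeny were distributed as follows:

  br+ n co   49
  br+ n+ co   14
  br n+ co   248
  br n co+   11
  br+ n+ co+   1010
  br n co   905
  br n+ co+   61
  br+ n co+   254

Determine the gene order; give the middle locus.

co

The two most frequent reciprocal classes, br+ n+ co+ and br n co, are the parental types, so the F1 was br+ n+ co+ / br n co.
The two rarest classes, br+ n+ co and br n co+, are the double crossovers. Comparing them with the parentals, only the co allele has switched, so co is the middle locus and the order is br – co – n.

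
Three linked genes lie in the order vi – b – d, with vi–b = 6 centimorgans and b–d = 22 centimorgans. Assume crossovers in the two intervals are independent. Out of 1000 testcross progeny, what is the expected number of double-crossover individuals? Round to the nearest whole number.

13

Map distances give recombination frequencies of 0.060 and 0.220 for the two intervals.
With no interference, expected double-crossover frequency = 0.060 × 0.220 = 0.01320.
Expected number = 0.01320 × 1000 = 13.20 ≈ 13.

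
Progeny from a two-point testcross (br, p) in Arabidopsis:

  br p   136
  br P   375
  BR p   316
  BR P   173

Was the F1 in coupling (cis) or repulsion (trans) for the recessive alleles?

The two most frequent classes are BR p (316) and br P (375); these are the parental (non-recombinant) types.
So the F1 carried BR p on one chromosome and br P on the other — the recessive alleles are on opposite chromosomes (trans / repulsion).

trans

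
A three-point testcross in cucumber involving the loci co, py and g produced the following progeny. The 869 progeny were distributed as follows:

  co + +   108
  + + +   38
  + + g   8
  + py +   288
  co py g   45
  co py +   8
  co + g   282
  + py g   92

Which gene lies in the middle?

The two most frequent reciprocal classes, co + g and + py +, are the parental types, so the F1 was co + g / + py +.
The two rarest classes, + + g and co py +, are the double crossovers. Comparing them with the parentals, only the co allele has switched, so co is the middle locus and the order is py – co – g.

co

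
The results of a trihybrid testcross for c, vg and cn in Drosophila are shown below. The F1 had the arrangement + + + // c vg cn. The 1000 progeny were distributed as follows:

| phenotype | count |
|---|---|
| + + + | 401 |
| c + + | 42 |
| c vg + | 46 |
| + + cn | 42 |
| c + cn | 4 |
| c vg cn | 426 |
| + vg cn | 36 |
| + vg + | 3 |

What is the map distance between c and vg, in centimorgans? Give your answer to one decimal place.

8.5 centimorgans

The two rarest classes, + vg + and c + cn, are the double crossovers. Comparing them with the parentals, only the vg allele has switched, so vg is the middle locus and the order is cn – vg – c.
Crossovers in the vg–c interval produce the single-crossover classes c + + and + vg cn (42 + 36 = 78) plus the double crossovers (7).
RF(vg–c) = (78 + 7) / 1000 = 85/1000 = 0.0850 → 8.5 centimorgans.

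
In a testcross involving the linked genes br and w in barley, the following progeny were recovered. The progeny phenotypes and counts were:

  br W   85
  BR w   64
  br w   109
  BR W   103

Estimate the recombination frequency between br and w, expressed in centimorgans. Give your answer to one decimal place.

41.3 centimorgans

The two most frequent classes, BR W (103) and br w (109), are the parental types, so the F1 was BR W / br w.
The recombinant classes are BR w and br W: 64 + 85 = 149.
Recombination frequency = 149/361 = 0.4127 ≈ 41.3%, i.e. 41.3 centimorgans.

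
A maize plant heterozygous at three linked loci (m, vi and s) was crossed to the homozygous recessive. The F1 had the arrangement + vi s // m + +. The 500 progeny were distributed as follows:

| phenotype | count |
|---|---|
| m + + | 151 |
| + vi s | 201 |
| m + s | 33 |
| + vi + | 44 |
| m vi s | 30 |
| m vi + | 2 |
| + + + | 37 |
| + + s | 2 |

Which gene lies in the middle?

vi

The two rarest classes, + + s and m vi +, are the double crossovers. Comparing them with the parentals, only the vi allele has switched, so vi is the middle locus and the order is s – vi – m.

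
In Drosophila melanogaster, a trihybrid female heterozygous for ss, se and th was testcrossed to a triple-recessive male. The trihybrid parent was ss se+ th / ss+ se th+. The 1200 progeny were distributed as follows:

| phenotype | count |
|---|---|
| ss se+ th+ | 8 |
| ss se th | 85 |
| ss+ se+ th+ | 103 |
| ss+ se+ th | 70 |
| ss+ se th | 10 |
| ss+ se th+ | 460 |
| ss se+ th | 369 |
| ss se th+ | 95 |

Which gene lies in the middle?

The two rarest classes, ss se+ th+ and ss+ se th, are the double crossovers. Comparing them with the parentals, only the th allele has switched, so th is the middle locus and the order is se – th – ss.

th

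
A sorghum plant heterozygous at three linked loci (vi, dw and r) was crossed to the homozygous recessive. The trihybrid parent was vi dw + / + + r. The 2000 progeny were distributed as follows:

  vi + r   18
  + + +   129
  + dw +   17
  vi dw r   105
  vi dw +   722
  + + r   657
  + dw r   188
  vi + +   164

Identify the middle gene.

The two rarest classes, + dw + and vi + r, are the double crossovers. Comparing them with the parentals, only the vi allele has switched, so vi is the middle locus and the order is r – vi – dw.

vi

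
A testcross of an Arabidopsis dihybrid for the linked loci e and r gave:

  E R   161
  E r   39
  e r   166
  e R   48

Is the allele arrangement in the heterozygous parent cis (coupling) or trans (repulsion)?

The two most frequent classes are E R (161) and e r (166); these are the parental (non-recombinant) types.
So the F1 carried E R on one chromosome and e r on the other — the recessive alleles are on the same chromosome (cis / coupling).

cis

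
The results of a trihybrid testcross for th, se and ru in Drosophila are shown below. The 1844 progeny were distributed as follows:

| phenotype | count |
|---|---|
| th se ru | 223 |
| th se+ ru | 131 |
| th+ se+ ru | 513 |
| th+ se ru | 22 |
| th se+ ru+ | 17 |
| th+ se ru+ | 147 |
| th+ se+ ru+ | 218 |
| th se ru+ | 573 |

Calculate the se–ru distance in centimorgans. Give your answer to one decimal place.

The two most frequent reciprocal classes, th se ru+ and th+ se+ ru, are the parental types, so the F1 was th se ru+ / th+ se+ ru.
The two rarest classes, th se+ ru+ and th+ se ru, are the double crossovers. Comparing them with the parentals, only the se allele has switched, so se is the middle locus and the order is th – se – ru.
Crossovers in the se–ru interval produce the single-crossover classes th se ru and th+ se+ ru+ (223 + 218 = 441) plus the double crossovers (39).
RF(se–ru) = (441 + 39) / 1844 = 480/1844 = 0.2603 → 26.0 centimorgans.

26.0 centimorgans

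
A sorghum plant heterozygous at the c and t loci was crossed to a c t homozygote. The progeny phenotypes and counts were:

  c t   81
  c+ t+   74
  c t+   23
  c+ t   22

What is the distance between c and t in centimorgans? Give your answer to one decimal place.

22.5 centimorgans

The two most frequent classes, c+ t+ (74) and c t (81), are the parental types, so the F1 was c+ t+ / c t.
The recombinant classes are c+ t and c t+: 22 + 23 = 45.
Recombination frequency = 45/200 = 0.2250 ≈ 22.5%, i.e. 22.5 centimorgans.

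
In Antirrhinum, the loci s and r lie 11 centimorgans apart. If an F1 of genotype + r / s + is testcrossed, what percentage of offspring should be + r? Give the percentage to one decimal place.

44.5%

A map distance of 11 centimorgans corresponds to a recombination frequency of 0.110.
The F1 is + r / s +, so + r is a parental gamete class with expected frequency (1 − r)/2 = 0.890/2 = 0.4450.
That is 0.4450 = 44.5% of the progeny.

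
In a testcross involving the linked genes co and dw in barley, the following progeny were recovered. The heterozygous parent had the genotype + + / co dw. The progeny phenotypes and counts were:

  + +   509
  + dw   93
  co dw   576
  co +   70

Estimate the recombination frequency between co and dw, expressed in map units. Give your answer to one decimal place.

The recombinant classes are + dw and co +: 93 + 70 = 163.
Recombination frequency = 163/1248 = 0.1306 ≈ 13.1%, i.e. 13.1 map units.

13.1 map units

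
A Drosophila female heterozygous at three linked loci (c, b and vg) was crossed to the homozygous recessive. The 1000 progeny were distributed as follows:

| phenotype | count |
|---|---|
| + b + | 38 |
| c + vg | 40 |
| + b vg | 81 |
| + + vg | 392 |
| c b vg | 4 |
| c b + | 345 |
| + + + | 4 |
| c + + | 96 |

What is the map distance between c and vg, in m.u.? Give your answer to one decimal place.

8.6 m.u.

The two most frequent reciprocal classes, c b + and + + vg, are the parental types, so the F1 was c b + / + + vg.
The two rarest classes, c b vg and + + +, are the double crossovers. Comparing them with the parentals, only the vg allele has switched, so vg is the middle locus and the order is b – vg – c.
Crossovers in the vg–c interval produce the single-crossover classes + b + and c + vg (38 + 40 = 78) plus the double crossovers (8).
RF(vg–c) = (78 + 8) / 1000 = 86/1000 = 0.0860 → 8.6 m.u.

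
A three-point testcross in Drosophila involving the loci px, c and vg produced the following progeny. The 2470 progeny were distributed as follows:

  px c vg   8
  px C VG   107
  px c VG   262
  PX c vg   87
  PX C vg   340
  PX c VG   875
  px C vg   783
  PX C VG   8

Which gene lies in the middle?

The two most frequent reciprocal classes, PX c VG and px C vg, are the parental types, so the F1 was PX c VG / px C vg.
The two rarest classes, PX C VG and px c vg, are the double crossovers. Comparing them with the parentals, only the c allele has switched, so c is the middle locus and the order is vg – c – px.

c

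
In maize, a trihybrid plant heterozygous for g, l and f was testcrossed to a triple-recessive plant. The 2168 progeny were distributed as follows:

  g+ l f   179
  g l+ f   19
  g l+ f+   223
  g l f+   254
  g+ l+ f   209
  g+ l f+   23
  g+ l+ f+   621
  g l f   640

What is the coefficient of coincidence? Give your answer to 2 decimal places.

0.41

The two most frequent reciprocal classes, g l f and g+ l+ f+, are the parental types, so the F1 was g l f / g+ l+ f+.
The two rarest classes, g l+ f and g+ l f+, are the double crossovers. Comparing them with the parentals, only the l allele has switched, so l is the middle locus and the order is f – l – g.
f–l: (463 + 42)/2168 = 0.2329; l–g: (402 + 42)/2168 = 0.2048.
Expected DCO frequency = 0.2329 × 0.2048 ≈ 0.04770; observed = 42/2168 ≈ 0.01937.
Coefficient of coincidence = 0.01937/0.04770 ≈ 0.41.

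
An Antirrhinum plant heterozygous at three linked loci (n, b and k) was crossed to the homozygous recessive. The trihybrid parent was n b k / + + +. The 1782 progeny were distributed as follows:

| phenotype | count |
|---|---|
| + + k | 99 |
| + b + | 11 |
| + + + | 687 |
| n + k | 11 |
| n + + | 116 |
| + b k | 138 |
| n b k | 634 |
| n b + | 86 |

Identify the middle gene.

The two rarest classes, n + k and + b +, are the double crossovers. Comparing them with the parentals, only the b allele has switched, so b is the middle locus and the order is n – b – k.

b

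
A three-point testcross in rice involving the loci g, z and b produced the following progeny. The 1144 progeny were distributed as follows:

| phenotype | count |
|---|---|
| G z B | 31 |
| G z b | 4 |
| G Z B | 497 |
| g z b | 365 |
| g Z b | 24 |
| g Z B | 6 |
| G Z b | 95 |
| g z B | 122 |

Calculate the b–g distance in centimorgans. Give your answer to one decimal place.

The two most frequent reciprocal classes, G Z B and g z b, are the parental types, so the F1 was G Z B / g z b.
The two rarest classes, g Z B and G z b, are the double crossovers. Comparing them with the parentals, only the g allele has switched, so g is the middle locus and the order is z – g – b.
Crossovers in the g–b interval produce the single-crossover classes G Z b and g z B (95 + 122 = 217) plus the double crossovers (10).
RF(g–b) = (217 + 10) / 1144 = 227/1144 = 0.1984 → 19.8 centimorgans.

19.8 centimorgans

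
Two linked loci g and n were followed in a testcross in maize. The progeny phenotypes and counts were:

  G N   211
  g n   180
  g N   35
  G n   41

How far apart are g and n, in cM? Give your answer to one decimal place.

16.3 cM

The two most frequent classes, G N (211) and g n (180), are the parental types, so the F1 was G N / g n.
The recombinant classes are G n and g N: 41 + 35 = 76.
Recombination frequency = 76/467 = 0.1627 ≈ 16.3%, i.e. 16.3 cM.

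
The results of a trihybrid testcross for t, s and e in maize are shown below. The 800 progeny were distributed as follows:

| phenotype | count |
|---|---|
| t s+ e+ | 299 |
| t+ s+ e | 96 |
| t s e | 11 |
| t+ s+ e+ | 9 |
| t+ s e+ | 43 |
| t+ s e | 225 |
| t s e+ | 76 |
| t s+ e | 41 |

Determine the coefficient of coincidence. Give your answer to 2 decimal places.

The two most frequent reciprocal classes, t+ s e and t s+ e+, are the parental types, so the F1 was t+ s e / t s+ e+.
The two rarest classes, t s e and t+ s+ e+, are the double crossovers. Comparing them with the parentals, only the t allele has switched, so t is the middle locus and the order is s – t – e.
s–t: (172 + 20)/800 = 0.2400; t–e: (84 + 20)/800 = 0.1300.
Expected DCO frequency = 0.2400 × 0.1300 ≈ 0.03120; observed = 20/800 ≈ 0.02500.
Coefficient of coincidence = 0.02500/0.03120 ≈ 0.80.

0.80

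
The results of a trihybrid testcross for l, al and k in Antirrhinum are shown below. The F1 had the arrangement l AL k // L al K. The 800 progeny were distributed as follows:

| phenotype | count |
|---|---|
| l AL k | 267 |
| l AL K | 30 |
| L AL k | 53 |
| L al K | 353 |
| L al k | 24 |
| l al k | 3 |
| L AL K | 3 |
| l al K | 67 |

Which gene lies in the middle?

al

The two rarest classes, l al k and L AL K, are the double crossovers. Comparing them with the parentals, only the al allele has switched, so al is the middle locus and the order is l – al – k.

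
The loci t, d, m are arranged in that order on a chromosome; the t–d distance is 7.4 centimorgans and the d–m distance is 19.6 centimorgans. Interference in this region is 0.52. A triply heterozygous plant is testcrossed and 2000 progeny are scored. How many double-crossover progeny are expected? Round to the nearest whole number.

Map distances give recombination frequencies of 0.074 and 0.196 for the two intervals.
With interference 0.52 (so coincidence = 0.48), expected double-crossover frequency = 0.074 × 0.196 × 0.48 = 0.00696.
Expected number = 0.00696 × 2000 = 13.92 ≈ 14.

14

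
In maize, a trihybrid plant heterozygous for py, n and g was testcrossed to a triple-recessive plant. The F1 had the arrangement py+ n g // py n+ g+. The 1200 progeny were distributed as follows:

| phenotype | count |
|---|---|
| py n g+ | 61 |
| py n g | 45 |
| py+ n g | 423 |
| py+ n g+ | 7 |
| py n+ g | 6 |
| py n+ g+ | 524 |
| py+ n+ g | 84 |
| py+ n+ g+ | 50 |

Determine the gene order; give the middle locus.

The two rarest classes, py+ n g+ and py n+ g, are the double crossovers. Comparing them with the parentals, only the g allele has switched, so g is the middle locus and the order is n – g – py.

g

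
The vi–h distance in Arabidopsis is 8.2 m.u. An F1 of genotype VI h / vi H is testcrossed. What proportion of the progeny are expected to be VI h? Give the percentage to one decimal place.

45.9%

A map distance of 8.2 m.u. corresponds to a recombination frequency of 0.082.
The F1 is VI h / vi H, so VI h is a parental gamete class with expected frequency (1 − r)/2 = 0.918/2 = 0.4590.
That is 0.4590 = 45.9% of the progeny.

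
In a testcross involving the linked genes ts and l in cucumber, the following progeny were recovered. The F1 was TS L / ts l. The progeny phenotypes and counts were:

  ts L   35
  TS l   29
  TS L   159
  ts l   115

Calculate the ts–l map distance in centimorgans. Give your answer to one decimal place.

18.9 centimorgans

The recombinant classes are TS l and ts L: 29 + 35 = 64.
Recombination frequency = 64/338 = 0.1893 ≈ 18.9%, i.e. 18.9 centimorgans.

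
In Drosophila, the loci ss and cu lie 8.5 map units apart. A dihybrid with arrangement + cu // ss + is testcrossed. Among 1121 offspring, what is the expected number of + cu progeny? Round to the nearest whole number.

513

A map distance of 8.5 map units corresponds to a recombination frequency of 0.085.
The F1 is + cu / ss +, so + cu is a parental gamete class with expected frequency (1 − r)/2 = 0.915/2 = 0.4575.
Expected number = 0.4575 × 1121 = 512.86 ≈ 513.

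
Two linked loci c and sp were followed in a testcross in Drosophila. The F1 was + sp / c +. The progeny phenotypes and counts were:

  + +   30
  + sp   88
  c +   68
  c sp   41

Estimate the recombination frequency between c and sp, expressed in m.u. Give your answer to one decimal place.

31.3 m.u.

The recombinant classes are + + and c sp: 30 + 41 = 71.
Recombination frequency = 71/227 = 0.3128 ≈ 31.3%, i.e. 31.3 m.u.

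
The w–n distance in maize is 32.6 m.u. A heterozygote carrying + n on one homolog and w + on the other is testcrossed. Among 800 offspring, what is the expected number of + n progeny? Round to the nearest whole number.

270

A map distance of 32.6 m.u. corresponds to a recombination frequency of 0.326.
The F1 is + n / w +, so + n is a parental gamete class with expected frequency (1 − r)/2 = 0.674/2 = 0.3370.
Expected number = 0.3370 × 800 = 269.60 ≈ 270.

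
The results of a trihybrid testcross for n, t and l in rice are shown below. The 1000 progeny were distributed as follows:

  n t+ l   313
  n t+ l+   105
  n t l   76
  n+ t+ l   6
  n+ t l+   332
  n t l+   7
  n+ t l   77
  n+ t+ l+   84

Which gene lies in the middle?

The two most frequent reciprocal classes, n+ t l+ and n t+ l, are the parental types, so the F1 was n+ t l+ / n t+ l.
The two rarest classes, n t l+ and n+ t+ l, are the double crossovers. Comparing them with the parentals, only the n allele has switched, so n is the middle locus and the order is t – n – l.

n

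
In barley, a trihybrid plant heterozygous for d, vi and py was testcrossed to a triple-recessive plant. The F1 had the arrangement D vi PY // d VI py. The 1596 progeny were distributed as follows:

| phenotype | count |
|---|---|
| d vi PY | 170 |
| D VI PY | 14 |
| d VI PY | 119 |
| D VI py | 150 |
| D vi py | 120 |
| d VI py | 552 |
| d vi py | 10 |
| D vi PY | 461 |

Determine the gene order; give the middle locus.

The two rarest classes, D VI PY and d vi py, are the double crossovers. Comparing them with the parentals, only the vi allele has switched, so vi is the middle locus and the order is d – vi – py.

vi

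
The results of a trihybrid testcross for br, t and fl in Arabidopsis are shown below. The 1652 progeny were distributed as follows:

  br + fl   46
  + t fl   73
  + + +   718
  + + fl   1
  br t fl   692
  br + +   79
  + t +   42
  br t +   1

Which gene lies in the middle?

fl

The two most frequent reciprocal classes, br t fl and + + +, are the parental types, so the F1 was br t fl / + + +.
The two rarest classes, br t + and + + fl, are the double crossovers. Comparing them with the parentals, only the fl allele has switched, so fl is the middle locus and the order is t – fl – br.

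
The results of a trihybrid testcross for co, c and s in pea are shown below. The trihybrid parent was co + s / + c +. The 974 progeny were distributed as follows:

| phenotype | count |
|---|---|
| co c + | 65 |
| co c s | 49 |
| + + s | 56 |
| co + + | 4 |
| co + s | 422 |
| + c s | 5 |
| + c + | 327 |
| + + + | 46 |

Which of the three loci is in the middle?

s

The two rarest classes, co + + and + c s, are the double crossovers. Comparing them with the parentals, only the s allele has switched, so s is the middle locus and the order is co – s – c.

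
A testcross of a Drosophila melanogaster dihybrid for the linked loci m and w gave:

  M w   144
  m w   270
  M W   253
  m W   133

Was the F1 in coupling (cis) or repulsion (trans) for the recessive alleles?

cis

The two most frequent classes are M W (253) and m w (270); these are the parental (non-recombinant) types.
So the F1 carried M W on one chromosome and m w on the other — the recessive alleles are on the same chromosome (cis / coupling).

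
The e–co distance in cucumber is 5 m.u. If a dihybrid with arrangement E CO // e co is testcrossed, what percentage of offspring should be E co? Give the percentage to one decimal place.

A map distance of 5 m.u. corresponds to a recombination frequency of 0.050.
The F1 is E CO / e co, so E co is a recombinant gamete class with expected frequency r/2 = 0.050/2 = 0.0250.
That is 0.0250 = 2.5% of the progeny.

2.5%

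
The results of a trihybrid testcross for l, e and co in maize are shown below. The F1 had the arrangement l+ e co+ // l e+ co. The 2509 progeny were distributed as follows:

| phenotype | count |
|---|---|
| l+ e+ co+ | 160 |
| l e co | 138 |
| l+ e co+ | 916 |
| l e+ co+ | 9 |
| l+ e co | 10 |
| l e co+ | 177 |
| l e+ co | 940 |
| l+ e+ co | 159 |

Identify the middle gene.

The two rarest classes, l+ e co and l e+ co+, are the double crossovers. Comparing them with the parentals, only the co allele has switched, so co is the middle locus and the order is l – co – e.

co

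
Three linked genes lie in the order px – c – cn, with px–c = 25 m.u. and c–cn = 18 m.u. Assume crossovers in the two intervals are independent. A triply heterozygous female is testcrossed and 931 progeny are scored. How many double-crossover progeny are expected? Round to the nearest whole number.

42

Map distances give recombination frequencies of 0.250 and 0.180 for the two intervals.
With no interference, expected double-crossover frequency = 0.250 × 0.180 = 0.04500.
Expected number = 0.04500 × 931 = 41.89 ≈ 42.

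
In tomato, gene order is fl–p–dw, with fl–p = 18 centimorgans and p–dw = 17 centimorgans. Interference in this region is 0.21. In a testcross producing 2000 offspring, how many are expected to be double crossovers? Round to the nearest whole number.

48

Map distances give recombination frequencies of 0.180 and 0.170 for the two intervals.
With interference 0.21 (so coincidence = 0.79), expected double-crossover frequency = 0.180 × 0.170 × 0.79 = 0.02417.
Expected number = 0.02417 × 2000 = 48.35 ≈ 48.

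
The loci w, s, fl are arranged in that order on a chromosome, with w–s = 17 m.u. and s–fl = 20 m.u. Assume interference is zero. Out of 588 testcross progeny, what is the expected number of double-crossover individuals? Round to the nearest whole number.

20

Map distances give recombination frequencies of 0.170 and 0.200 for the two intervals.
With no interference, expected double-crossover frequency = 0.170 × 0.200 = 0.03400.
Expected number = 0.03400 × 588 = 19.99 ≈ 20.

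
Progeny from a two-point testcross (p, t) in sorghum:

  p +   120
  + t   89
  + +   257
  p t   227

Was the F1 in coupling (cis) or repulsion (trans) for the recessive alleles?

The two most frequent classes are + + (257) and p t (227); these are the parental (non-recombinant) types.
So the F1 carried + + on one chromosome and p t on the other — the recessive alleles are on the same chromosome (cis / coupling).

cis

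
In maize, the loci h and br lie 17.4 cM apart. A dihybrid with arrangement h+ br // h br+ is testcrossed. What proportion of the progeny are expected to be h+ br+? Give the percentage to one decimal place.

8.7%

A map distance of 17.4 cM corresponds to a recombination frequency of 0.174.
The F1 is h+ br / h br+, so h+ br+ is a recombinant gamete class with expected frequency r/2 = 0.174/2 = 0.0870.
That is 0.0870 = 8.7% of the progeny.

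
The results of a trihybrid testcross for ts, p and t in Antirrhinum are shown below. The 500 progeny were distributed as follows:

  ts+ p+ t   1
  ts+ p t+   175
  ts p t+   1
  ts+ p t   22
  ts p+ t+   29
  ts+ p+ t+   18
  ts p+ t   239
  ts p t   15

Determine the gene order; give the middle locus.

The two most frequent reciprocal classes, ts p+ t and ts+ p t+, are the parental types, so the F1 was ts p+ t / ts+ p t+.
The two rarest classes, ts+ p+ t and ts p t+, are the double crossovers. Comparing them with the parentals, only the ts allele has switched, so ts is the middle locus and the order is t – ts – p.

ts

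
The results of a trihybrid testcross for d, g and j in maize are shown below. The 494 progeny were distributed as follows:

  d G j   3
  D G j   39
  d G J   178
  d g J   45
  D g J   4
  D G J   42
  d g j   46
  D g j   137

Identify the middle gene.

j

The two most frequent reciprocal classes, D g j and d G J, are the parental types, so the F1 was D g j / d G J.
The two rarest classes, D g J and d G j, are the double crossovers. Comparing them with the parentals, only the j allele has switched, so j is the middle locus and the order is d – j – g.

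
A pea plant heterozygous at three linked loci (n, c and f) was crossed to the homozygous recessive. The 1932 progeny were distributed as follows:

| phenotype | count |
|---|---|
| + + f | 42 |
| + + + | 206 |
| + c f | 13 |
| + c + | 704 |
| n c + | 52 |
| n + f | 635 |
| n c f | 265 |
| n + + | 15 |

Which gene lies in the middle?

The two most frequent reciprocal classes, + c + and n + f, are the parental types, so the F1 was + c + / n + f.
The two rarest classes, + c f and n + +, are the double crossovers. Comparing them with the parentals, only the f allele has switched, so f is the middle locus and the order is n – f – c.

f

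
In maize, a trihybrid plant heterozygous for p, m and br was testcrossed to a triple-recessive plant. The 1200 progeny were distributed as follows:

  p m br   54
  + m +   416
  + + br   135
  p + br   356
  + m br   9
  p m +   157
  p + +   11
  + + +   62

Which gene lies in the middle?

The two most frequent reciprocal classes, + m + and p + br, are the parental types, so the F1 was + m + / p + br.
The two rarest classes, + m br and p + +, are the double crossovers. Comparing them with the parentals, only the br allele has switched, so br is the middle locus and the order is p – br – m.

br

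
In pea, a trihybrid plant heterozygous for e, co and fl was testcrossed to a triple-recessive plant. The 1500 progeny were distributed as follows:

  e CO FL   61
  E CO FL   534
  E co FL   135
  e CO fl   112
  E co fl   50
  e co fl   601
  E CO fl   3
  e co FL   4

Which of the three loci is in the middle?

fl

The two most frequent reciprocal classes, E CO FL and e co fl, are the parental types, so the F1 was E CO FL / e co fl.
The two rarest classes, E CO fl and e co FL, are the double crossovers. Comparing them with the parentals, only the fl allele has switched, so fl is the middle locus and the order is e – fl – co.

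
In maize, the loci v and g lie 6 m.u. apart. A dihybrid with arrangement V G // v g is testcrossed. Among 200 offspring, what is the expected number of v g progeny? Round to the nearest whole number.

A map distance of 6 m.u. corresponds to a recombination frequency of 0.060.
The F1 is V G / v g, so v g is a parental gamete class with expected frequency (1 − r)/2 = 0.940/2 = 0.4700.
Expected number = 0.4700 × 200 = 94.00 ≈ 94.

94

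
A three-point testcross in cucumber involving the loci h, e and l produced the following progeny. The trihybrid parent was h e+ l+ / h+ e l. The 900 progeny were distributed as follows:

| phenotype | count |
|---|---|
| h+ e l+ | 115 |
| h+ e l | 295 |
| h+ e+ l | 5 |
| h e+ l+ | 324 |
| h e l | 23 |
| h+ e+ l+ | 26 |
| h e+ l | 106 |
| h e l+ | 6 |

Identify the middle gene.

The two rarest classes, h e l+ and h+ e+ l, are the double crossovers. Comparing them with the parentals, only the e allele has switched, so e is the middle locus and the order is h – e – l.

e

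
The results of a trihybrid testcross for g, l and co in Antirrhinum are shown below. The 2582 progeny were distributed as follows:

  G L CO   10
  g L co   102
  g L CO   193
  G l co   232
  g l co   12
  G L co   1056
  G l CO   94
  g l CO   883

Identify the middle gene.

co

The two most frequent reciprocal classes, g l CO and G L co, are the parental types, so the F1 was g l CO / G L co.
The two rarest classes, g l co and G L CO, are the double crossovers. Comparing them with the parentals, only the co allele has switched, so co is the middle locus and the order is g – co – l.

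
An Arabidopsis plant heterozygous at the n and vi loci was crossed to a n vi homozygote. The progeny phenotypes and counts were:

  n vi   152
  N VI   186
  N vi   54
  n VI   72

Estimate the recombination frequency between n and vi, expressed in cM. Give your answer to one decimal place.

27.2 cM

The two most frequent classes, N VI (186) and n vi (152), are the parental types, so the F1 was N VI / n vi.
The recombinant classes are N vi and n VI: 54 + 72 = 126.
Recombination frequency = 126/464 = 0.2716 ≈ 27.2%, i.e. 27.2 cM.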